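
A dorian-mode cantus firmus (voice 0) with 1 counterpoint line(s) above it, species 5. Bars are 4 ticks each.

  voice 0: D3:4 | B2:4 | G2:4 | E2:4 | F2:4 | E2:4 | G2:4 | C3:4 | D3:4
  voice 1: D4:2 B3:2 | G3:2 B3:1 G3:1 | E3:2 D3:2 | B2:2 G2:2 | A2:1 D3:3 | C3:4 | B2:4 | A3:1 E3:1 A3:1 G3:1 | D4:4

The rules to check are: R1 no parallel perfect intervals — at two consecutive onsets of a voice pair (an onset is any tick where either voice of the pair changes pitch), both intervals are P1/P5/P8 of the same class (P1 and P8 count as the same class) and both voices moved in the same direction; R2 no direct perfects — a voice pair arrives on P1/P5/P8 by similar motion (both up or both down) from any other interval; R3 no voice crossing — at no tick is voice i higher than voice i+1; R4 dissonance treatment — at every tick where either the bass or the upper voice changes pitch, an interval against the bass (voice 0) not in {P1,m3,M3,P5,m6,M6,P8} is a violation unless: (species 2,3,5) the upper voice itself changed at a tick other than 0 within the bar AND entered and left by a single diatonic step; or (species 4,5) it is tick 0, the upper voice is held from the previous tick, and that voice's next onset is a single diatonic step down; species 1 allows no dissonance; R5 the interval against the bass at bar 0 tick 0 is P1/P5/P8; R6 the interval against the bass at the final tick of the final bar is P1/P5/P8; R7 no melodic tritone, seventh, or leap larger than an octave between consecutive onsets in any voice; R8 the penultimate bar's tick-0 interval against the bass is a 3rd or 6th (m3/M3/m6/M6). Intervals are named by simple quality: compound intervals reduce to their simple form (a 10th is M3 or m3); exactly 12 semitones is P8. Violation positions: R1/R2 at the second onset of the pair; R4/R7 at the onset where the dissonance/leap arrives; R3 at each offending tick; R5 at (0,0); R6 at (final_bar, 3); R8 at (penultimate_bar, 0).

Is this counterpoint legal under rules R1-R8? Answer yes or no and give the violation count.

No (3 violations)

bar 0: v0=D3 v1=D4 (P8)
bar 1: v0=B2 v1=G3 (m6)
bar 2: v0=G2 v1=E3 (M6)
bar 3: v0=E2 v1=B2 (P5)
bar 4: v0=F2 v1=A2 (M3)
bar 5: v0=E2 v1=C3 (m6)
bar 6: v0=G2 v1=B2 (M3)
bar 7: v0=C3 v1=A3 (M6)
bar 8: v0=D3 v1=D4 (P8)
  R1 @ bar3.0: G2/D3 P5 -> E2/B2 P5 similar
  R7 @ bar7.0: B2->A3 leap 10st
  R2 @ bar8.0: C3/G3 P5 -> D3/D4 P8 similar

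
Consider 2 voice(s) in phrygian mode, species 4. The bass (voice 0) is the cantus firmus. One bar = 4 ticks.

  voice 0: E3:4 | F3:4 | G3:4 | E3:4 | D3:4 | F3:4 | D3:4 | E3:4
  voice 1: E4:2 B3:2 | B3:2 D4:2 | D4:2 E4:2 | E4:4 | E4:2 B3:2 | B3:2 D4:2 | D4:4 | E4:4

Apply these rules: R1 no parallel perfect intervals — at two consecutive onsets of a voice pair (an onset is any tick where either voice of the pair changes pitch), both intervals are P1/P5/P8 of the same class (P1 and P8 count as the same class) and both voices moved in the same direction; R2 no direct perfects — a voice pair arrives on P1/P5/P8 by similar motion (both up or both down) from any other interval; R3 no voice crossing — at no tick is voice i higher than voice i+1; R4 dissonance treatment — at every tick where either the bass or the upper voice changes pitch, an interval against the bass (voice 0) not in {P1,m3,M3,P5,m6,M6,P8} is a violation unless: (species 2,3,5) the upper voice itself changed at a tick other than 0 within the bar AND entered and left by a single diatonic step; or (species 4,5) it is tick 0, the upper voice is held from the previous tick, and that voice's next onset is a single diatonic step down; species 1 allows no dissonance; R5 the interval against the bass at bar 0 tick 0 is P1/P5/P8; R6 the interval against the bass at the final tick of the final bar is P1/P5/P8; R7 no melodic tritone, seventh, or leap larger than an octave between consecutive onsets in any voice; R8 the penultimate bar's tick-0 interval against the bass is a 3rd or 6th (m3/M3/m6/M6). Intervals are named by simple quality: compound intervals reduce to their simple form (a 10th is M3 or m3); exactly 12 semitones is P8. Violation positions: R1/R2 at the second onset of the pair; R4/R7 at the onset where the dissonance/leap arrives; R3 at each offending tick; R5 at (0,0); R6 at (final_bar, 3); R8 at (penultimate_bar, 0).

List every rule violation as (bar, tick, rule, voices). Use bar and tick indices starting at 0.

bar 0: v0=E3 v1=E4 downbeat P8
bar 1: v0=F3 v1=B3 downbeat TT
bar 2: v0=G3 v1=D4 downbeat P5
bar 3: v0=E3 v1=E4 downbeat P8
bar 4: v0=D3 v1=E4 downbeat M2
bar 5: v0=F3 v1=B3 downbeat TT
bar 6: v0=D3 v1=D4 downbeat P8
bar 7: v0=E3 v1=E4 downbeat P8
  -> R4 @ bar 1 tick 0 v(0, 1): F3/B3 TT untreated
  -> R4 @ bar 4 tick 0 v(0, 1): D3/E4 M2 untreated
  -> R4 @ bar 5 tick 0 v(0, 1): F3/B3 TT untreated
  -> R8 @ bar 6 tick 0 v(0, 1): penult P8 not 3rd/6th
  -> R1 @ bar 7 tick 0 v(0, 1): D3/D4 P8 -> E3/E4 P8 similar

(1, 0, R4, (0, 1))
(4, 0, R4, (0, 1))
(5, 0, R4, (0, 1))
(6, 0, R8, (0, 1))
(7, 0, R1, (0, 1))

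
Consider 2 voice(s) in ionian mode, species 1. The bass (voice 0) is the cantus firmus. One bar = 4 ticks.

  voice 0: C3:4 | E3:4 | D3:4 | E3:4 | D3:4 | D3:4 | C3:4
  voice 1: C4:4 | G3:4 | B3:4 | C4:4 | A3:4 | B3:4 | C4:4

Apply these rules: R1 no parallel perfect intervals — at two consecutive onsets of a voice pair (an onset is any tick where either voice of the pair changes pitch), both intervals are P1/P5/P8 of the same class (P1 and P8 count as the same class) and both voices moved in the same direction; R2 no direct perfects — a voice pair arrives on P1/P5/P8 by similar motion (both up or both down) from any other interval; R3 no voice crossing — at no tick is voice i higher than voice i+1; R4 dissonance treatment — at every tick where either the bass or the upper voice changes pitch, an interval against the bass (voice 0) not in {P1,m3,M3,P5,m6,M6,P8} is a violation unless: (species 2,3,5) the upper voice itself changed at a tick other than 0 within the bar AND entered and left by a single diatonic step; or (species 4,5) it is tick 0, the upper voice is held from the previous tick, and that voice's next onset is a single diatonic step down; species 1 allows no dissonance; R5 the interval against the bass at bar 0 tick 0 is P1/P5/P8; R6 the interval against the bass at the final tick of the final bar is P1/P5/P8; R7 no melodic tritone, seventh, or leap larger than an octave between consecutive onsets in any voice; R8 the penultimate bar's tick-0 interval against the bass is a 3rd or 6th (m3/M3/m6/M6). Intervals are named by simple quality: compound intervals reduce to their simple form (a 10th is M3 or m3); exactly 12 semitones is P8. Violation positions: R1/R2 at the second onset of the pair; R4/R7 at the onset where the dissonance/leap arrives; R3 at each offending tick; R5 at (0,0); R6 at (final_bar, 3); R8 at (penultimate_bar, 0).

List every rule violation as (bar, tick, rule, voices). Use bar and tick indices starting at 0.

(4, 0, R2, (0, 1))

bar 0: v0=C3 v1=C4 downbeat P8
bar 1: v0=E3 v1=G3 downbeat m3
bar 2: v0=D3 v1=B3 downbeat M6
bar 3: v0=E3 v1=C4 downbeat m6
bar 4: v0=D3 v1=A3 downbeat P5
bar 5: v0=D3 v1=B3 downbeat M6
bar 6: v0=C3 v1=C4 downbeat P8
  -> R2 @ bar 4 tick 0 v(0, 1): E3/C4 m6 -> D3/A3 P5 similar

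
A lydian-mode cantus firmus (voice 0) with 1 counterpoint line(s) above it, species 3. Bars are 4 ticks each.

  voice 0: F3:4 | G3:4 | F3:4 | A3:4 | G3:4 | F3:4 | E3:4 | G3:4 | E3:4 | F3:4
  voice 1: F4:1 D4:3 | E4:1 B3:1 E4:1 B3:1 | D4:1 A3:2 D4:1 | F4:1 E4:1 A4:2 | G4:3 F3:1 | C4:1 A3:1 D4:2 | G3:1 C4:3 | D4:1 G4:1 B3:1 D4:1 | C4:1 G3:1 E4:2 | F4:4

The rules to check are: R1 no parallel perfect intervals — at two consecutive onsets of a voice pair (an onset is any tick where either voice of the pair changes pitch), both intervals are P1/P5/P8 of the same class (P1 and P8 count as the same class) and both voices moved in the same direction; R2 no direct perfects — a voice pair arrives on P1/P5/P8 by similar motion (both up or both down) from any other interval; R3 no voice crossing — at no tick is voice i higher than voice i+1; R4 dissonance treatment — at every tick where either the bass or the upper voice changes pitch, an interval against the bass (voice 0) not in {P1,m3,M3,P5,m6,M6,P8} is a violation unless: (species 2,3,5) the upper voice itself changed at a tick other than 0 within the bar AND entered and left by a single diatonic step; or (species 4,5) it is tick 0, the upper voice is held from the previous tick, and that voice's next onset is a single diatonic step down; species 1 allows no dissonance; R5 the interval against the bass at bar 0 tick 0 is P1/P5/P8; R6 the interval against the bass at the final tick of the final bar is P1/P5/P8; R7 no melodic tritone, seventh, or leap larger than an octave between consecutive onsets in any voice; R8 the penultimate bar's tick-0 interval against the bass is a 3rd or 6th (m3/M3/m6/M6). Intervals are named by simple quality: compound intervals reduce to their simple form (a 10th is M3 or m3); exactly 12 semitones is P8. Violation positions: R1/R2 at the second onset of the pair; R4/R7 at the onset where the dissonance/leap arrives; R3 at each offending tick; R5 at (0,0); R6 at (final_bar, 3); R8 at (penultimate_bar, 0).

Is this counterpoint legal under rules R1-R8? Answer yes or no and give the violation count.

No (6 violations)

bar 0: v0=F3 v1=F4 (P8)
bar 1: v0=G3 v1=E4 (M6)
bar 2: v0=F3 v1=D4 (M6)
bar 3: v0=A3 v1=F4 (m6)
bar 4: v0=G3 v1=G4 (P8)
bar 5: v0=F3 v1=C4 (P5)
bar 6: v0=E3 v1=G3 (m3)
bar 7: v0=G3 v1=D4 (P5)
bar 8: v0=E3 v1=C4 (m6)
bar 9: v0=F3 v1=F4 (P8)
  R1 @ bar4.0: A3/A4 P8 -> G3/G4 P8 similar
  R3 @ bar4.3: G3 above F3
  R4 @ bar4.3: G3/F3 M2 untreated
  R7 @ bar4.3: G4->F3 leap 14st
  R2 @ bar7.0: E3/C4 m6 -> G3/D4 P5 similar
  R1 @ bar9.0: E3/E4 P8 -> F3/F4 P8 similar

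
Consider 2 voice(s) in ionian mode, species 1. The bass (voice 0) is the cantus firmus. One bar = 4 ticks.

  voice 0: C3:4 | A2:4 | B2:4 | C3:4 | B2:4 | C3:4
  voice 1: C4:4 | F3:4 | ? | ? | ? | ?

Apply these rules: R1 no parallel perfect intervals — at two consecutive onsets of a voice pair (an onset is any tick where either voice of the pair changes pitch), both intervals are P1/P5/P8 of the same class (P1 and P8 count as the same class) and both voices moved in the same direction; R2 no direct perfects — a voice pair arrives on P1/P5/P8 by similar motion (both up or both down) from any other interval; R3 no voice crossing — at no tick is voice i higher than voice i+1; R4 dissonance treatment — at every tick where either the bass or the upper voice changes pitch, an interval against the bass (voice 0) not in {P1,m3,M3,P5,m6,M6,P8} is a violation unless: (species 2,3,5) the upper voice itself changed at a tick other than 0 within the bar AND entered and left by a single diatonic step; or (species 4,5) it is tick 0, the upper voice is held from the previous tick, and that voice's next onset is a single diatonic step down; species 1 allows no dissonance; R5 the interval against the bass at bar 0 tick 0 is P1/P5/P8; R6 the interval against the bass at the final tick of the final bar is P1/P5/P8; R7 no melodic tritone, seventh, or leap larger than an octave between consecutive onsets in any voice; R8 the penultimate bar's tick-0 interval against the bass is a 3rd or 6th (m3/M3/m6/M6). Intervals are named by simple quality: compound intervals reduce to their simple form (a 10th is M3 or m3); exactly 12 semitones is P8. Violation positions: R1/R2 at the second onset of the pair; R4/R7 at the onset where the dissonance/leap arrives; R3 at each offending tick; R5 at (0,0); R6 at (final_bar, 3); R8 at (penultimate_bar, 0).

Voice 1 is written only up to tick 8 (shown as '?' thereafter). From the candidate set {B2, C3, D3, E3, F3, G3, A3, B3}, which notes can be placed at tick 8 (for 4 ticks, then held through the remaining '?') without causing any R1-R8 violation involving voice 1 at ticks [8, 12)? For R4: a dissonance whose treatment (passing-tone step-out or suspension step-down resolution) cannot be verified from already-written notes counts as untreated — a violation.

B2: violates R7
C3: violates R4
D3: legal
E3: violates R4
F3: violates R4
G3: legal
A3: violates R4
B3: violates R2,R7

{D3, G3}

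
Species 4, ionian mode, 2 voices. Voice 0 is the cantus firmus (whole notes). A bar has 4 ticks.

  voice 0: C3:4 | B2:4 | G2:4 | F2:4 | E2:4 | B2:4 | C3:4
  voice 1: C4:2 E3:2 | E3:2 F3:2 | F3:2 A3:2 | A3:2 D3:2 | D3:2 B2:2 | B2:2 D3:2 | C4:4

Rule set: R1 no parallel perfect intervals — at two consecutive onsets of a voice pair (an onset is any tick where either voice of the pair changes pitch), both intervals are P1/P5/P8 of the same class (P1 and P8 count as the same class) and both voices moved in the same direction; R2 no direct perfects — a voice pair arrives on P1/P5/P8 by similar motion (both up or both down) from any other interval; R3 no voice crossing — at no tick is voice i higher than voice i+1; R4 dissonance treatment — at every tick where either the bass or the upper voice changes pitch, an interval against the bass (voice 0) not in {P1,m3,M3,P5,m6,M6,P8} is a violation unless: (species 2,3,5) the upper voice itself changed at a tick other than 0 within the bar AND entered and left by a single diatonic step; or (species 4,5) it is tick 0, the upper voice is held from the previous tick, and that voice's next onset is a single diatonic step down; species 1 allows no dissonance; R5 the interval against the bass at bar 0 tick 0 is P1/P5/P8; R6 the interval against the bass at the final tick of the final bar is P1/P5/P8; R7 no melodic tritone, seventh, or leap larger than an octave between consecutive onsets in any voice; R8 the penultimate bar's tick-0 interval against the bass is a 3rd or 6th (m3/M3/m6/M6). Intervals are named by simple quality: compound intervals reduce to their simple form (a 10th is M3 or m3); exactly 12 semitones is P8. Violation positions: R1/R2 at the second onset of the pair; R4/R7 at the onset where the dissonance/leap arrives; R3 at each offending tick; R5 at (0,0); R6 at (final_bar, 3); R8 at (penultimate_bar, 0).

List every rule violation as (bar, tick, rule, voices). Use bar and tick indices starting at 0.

bar 0: v0=C3 v1=C4 downbeat P8
bar 1: v0=B2 v1=E3 downbeat P4
bar 2: v0=G2 v1=F3 downbeat m7
bar 3: v0=F2 v1=A3 downbeat M3
bar 4: v0=E2 v1=D3 downbeat m7
bar 5: v0=B2 v1=B2 downbeat P1
bar 6: v0=C3 v1=C4 downbeat P8
  -> R4 @ bar 1 tick 0 v(0, 1): B2/E3 P4 untreated
  -> R4 @ bar 1 tick 2 v(0, 1): B2/F3 TT untreated
  -> R4 @ bar 2 tick 0 v(0, 1): G2/F3 m7 untreated
  -> R4 @ bar 2 tick 2 v(0, 1): G2/A3 M2 untreated
  -> R4 @ bar 4 tick 0 v(0, 1): E2/D3 m7 untreated
  -> R8 @ bar 5 tick 0 v(0, 1): penult P1 not 3rd/6th
  -> R2 @ bar 6 tick 0 v(0, 1): B2/D3 m3 -> C3/C4 P8 similar
  -> R7 @ bar 6 tick 0 v(1,): D3->C4 leap 10st

(1, 0, R4, (0, 1))
(1, 2, R4, (0, 1))
(2, 0, R4, (0, 1))
(2, 2, R4, (0, 1))
(4, 0, R4, (0, 1))
(5, 0, R8, (0, 1))
(6, 0, R2, (0, 1))
(6, 0, R7, (1,))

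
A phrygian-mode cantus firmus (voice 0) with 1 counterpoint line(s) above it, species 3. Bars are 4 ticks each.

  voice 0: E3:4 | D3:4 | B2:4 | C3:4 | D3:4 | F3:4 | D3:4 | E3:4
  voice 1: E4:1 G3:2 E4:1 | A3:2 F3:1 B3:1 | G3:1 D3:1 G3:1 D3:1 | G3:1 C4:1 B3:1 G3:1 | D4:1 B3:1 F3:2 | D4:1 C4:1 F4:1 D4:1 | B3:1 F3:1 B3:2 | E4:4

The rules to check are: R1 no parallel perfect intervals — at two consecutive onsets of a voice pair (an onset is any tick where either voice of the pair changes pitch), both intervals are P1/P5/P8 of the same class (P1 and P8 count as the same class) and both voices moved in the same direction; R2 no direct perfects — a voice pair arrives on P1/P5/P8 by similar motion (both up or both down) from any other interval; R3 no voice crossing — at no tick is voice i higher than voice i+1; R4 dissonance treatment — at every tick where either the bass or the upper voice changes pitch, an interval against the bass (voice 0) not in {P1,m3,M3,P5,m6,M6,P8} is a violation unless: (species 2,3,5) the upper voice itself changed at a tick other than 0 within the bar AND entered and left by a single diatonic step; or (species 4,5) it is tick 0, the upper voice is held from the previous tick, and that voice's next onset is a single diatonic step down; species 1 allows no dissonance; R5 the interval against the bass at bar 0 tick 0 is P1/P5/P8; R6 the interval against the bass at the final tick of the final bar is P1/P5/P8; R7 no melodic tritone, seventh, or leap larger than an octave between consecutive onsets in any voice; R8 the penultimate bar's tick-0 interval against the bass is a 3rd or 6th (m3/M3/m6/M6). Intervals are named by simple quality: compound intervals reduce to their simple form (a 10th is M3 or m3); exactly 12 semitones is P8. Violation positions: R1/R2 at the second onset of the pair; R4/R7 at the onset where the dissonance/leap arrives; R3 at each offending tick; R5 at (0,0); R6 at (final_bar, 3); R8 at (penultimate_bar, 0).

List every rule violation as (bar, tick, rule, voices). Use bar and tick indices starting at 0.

bar 0: v0=E3 v1=E4 downbeat P8
bar 1: v0=D3 v1=A3 downbeat P5
bar 2: v0=B2 v1=G3 downbeat m6
bar 3: v0=C3 v1=G3 downbeat P5
bar 4: v0=D3 v1=D4 downbeat P8
bar 5: v0=F3 v1=D4 downbeat M6
bar 6: v0=D3 v1=B3 downbeat M6
bar 7: v0=E3 v1=E4 downbeat P8
  -> R2 @ bar 1 tick 0 v(0, 1): E3/E4 P8 -> D3/A3 P5 similar
  -> R7 @ bar 1 tick 3 v(1,): F3->B3 leap 6st
  -> R2 @ bar 3 tick 0 v(0, 1): B2/D3 m3 -> C3/G3 P5 similar
  -> R4 @ bar 3 tick 2 v(0, 1): C3/B3 M7 untreated
  -> R2 @ bar 4 tick 0 v(0, 1): C3/G3 P5 -> D3/D4 P8 similar
  -> R7 @ bar 4 tick 2 v(1,): B3->F3 leap 6st
  -> R7 @ bar 6 tick 1 v(1,): B3->F3 leap 6st
  -> R7 @ bar 6 tick 2 v(1,): F3->B3 leap 6st
  -> R2 @ bar 7 tick 0 v(0, 1): D3/B3 M6 -> E3/E4 P8 similar

(1, 0, R2, (0, 1))
(1, 3, R7, (1,))
(3, 0, R2, (0, 1))
(3, 2, R4, (0, 1))
(4, 0, R2, (0, 1))
(4, 2, R7, (1,))
(6, 1, R7, (1,))
(6, 2, R7, (1,))
(7, 0, R2, (0, 1))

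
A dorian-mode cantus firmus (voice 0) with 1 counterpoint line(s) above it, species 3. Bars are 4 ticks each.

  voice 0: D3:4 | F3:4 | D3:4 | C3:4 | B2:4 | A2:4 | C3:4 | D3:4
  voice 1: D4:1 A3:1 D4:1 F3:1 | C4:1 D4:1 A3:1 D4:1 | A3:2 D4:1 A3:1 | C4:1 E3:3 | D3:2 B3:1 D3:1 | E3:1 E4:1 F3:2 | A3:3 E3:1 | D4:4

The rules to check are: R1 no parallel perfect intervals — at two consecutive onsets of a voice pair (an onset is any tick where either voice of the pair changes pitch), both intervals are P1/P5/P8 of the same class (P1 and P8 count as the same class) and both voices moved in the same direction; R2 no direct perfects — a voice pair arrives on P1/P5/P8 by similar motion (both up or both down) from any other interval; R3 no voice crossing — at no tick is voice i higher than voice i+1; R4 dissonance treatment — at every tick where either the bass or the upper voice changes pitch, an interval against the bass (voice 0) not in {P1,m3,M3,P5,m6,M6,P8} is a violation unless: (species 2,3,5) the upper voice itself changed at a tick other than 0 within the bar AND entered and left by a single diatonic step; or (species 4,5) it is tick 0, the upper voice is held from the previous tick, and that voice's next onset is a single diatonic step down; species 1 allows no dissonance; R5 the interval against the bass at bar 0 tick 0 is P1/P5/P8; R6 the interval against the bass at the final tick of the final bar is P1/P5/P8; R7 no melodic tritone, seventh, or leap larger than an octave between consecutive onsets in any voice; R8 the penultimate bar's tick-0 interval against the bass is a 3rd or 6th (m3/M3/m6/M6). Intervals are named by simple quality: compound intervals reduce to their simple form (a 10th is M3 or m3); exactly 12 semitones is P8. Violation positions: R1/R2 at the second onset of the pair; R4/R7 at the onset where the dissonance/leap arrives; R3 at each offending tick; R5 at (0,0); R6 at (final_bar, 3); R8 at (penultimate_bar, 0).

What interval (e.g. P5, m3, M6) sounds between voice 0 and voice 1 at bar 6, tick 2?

voice 0=C3 voice 1=A3 -> M6

M6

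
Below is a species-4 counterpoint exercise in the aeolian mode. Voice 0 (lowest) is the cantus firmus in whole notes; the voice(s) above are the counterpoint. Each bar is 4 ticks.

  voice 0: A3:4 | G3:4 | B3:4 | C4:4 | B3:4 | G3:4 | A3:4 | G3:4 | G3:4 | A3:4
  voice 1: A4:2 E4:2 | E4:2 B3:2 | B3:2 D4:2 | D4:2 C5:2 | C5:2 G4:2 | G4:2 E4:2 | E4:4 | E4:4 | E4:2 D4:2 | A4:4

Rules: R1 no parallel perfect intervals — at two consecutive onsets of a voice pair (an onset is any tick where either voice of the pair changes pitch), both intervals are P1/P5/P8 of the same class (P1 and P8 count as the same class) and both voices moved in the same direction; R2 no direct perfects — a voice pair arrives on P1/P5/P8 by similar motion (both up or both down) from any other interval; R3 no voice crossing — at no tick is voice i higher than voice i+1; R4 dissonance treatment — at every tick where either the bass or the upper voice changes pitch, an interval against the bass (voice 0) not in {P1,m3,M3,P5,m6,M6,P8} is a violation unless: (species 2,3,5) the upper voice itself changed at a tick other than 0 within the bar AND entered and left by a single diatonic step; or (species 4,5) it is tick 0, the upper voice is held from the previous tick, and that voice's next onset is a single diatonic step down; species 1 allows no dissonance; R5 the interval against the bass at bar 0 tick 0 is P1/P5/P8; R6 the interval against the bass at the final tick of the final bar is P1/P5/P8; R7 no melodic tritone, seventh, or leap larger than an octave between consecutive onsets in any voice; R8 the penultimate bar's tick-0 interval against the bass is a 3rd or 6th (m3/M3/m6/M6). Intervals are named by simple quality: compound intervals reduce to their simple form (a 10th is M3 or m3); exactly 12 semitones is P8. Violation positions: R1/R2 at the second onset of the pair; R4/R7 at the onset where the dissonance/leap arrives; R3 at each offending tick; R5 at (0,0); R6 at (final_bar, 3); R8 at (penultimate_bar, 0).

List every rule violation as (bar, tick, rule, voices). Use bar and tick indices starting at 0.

bar 0: v0=A3 v1=A4 downbeat P8
bar 1: v0=G3 v1=E4 downbeat M6
bar 2: v0=B3 v1=B3 downbeat P1
bar 3: v0=C4 v1=D4 downbeat M2
bar 4: v0=B3 v1=C5 downbeat m2
bar 5: v0=G3 v1=G4 downbeat P8
bar 6: v0=A3 v1=E4 downbeat P5
bar 7: v0=G3 v1=E4 downbeat M6
bar 8: v0=G3 v1=E4 downbeat M6
bar 9: v0=A3 v1=A4 downbeat P8
  -> R4 @ bar 3 tick 0 v(0, 1): C4/D4 M2 untreated
  -> R7 @ bar 3 tick 2 v(1,): D4->C5 leap 10st
  -> R4 @ bar 4 tick 0 v(0, 1): B3/C5 m2 untreated
  -> R2 @ bar 9 tick 0 v(0, 1): G3/D4 P5 -> A3/A4 P8 similar

(3, 0, R4, (0, 1))
(3, 2, R7, (1,))
(4, 0, R4, (0, 1))
(9, 0, R2, (0, 1))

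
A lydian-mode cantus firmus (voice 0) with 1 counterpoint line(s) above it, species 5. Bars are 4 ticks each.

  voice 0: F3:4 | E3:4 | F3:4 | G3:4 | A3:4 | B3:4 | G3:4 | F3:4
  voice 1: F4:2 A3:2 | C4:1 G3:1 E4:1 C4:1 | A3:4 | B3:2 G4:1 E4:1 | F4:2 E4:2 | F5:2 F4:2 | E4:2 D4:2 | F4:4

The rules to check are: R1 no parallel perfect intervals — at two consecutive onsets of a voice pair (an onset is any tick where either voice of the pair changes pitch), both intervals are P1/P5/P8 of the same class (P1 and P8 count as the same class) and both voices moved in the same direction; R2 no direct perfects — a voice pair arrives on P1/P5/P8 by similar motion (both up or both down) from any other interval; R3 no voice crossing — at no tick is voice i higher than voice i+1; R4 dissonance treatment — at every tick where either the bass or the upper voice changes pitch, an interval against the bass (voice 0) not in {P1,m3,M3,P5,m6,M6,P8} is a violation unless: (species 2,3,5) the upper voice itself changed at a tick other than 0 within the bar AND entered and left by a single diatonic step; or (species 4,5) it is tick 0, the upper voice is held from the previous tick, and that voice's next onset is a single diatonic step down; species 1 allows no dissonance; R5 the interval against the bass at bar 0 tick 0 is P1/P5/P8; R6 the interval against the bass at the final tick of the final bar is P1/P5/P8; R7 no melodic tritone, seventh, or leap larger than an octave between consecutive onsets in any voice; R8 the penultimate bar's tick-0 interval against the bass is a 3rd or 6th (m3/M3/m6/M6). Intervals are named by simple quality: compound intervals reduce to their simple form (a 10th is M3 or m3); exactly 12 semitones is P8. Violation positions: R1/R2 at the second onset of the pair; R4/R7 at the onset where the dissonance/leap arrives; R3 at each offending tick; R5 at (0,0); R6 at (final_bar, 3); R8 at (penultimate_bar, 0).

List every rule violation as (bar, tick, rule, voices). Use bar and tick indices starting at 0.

(5, 0, R4, (0, 1))
(5, 0, R7, (1,))
(5, 2, R4, (0, 1))

bar 0: v0=F3 v1=F4 downbeat P8
bar 1: v0=E3 v1=C4 downbeat m6
bar 2: v0=F3 v1=A3 downbeat M3
bar 3: v0=G3 v1=B3 downbeat M3
bar 4: v0=A3 v1=F4 downbeat m6
bar 5: v0=B3 v1=F5 downbeat TT
bar 6: v0=G3 v1=E4 downbeat M6
bar 7: v0=F3 v1=F4 downbeat P8
  -> R4 @ bar 5 tick 0 v(0, 1): B3/F5 TT untreated
  -> R7 @ bar 5 tick 0 v(1,): E4->F5 leap 13st
  -> R4 @ bar 5 tick 2 v(0, 1): B3/F4 TT untreated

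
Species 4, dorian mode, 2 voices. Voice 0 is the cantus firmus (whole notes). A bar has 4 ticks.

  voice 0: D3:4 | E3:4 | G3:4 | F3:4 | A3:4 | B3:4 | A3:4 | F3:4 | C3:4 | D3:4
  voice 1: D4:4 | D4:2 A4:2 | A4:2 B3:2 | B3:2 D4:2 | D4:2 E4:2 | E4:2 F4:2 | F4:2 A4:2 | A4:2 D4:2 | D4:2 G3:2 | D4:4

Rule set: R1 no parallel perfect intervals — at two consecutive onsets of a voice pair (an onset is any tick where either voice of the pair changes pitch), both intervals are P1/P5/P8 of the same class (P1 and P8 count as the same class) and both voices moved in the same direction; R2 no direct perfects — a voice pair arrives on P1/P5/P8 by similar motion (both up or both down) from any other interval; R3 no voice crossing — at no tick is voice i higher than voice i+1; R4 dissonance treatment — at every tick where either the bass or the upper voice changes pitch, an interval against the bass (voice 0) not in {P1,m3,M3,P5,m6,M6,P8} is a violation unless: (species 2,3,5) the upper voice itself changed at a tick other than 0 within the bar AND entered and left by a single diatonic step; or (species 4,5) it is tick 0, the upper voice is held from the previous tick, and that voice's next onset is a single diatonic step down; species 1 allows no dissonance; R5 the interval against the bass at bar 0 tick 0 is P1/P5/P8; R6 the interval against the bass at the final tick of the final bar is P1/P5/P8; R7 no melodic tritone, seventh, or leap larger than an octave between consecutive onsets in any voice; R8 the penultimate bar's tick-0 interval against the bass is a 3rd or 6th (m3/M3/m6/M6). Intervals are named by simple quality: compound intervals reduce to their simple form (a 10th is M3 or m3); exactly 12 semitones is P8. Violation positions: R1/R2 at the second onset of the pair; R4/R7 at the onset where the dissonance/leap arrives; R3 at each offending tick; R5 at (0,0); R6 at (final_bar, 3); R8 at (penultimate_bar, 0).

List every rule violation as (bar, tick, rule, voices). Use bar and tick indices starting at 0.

(1, 0, R4, (0, 1))
(1, 2, R4, (0, 1))
(2, 0, R4, (0, 1))
(2, 2, R7, (1,))
(3, 0, R4, (0, 1))
(4, 0, R4, (0, 1))
(5, 0, R4, (0, 1))
(5, 2, R4, (0, 1))
(8, 0, R4, (0, 1))
(8, 0, R8, (0, 1))
(9, 0, R2, (0, 1))

bar 0: v0=D3 v1=D4 downbeat P8
bar 1: v0=E3 v1=D4 downbeat m7
bar 2: v0=G3 v1=A4 downbeat M2
bar 3: v0=F3 v1=B3 downbeat TT
bar 4: v0=A3 v1=D4 downbeat P4
bar 5: v0=B3 v1=E4 downbeat P4
bar 6: v0=A3 v1=F4 downbeat m6
bar 7: v0=F3 v1=A4 downbeat M3
bar 8: v0=C3 v1=D4 downbeat M2
bar 9: v0=D3 v1=D4 downbeat P8
  -> R4 @ bar 1 tick 0 v(0, 1): E3/D4 m7 untreated
  -> R4 @ bar 1 tick 2 v(0, 1): E3/A4 P4 untreated
  -> R4 @ bar 2 tick 0 v(0, 1): G3/A4 M2 untreated
  -> R7 @ bar 2 tick 2 v(1,): A4->B3 leap 10st
  -> R4 @ bar 3 tick 0 v(0, 1): F3/B3 TT untreated
  -> R4 @ bar 4 tick 0 v(0, 1): A3/D4 P4 untreated
  -> R4 @ bar 5 tick 0 v(0, 1): B3/E4 P4 untreated
  -> R4 @ bar 5 tick 2 v(0, 1): B3/F4 TT untreated
  -> R4 @ bar 8 tick 0 v(0, 1): C3/D4 M2 untreated
  -> R8 @ bar 8 tick 0 v(0, 1): penult M2 not 3rd/6th
  -> R2 @ bar 9 tick 0 v(0, 1): C3/G3 P5 -> D3/D4 P8 similar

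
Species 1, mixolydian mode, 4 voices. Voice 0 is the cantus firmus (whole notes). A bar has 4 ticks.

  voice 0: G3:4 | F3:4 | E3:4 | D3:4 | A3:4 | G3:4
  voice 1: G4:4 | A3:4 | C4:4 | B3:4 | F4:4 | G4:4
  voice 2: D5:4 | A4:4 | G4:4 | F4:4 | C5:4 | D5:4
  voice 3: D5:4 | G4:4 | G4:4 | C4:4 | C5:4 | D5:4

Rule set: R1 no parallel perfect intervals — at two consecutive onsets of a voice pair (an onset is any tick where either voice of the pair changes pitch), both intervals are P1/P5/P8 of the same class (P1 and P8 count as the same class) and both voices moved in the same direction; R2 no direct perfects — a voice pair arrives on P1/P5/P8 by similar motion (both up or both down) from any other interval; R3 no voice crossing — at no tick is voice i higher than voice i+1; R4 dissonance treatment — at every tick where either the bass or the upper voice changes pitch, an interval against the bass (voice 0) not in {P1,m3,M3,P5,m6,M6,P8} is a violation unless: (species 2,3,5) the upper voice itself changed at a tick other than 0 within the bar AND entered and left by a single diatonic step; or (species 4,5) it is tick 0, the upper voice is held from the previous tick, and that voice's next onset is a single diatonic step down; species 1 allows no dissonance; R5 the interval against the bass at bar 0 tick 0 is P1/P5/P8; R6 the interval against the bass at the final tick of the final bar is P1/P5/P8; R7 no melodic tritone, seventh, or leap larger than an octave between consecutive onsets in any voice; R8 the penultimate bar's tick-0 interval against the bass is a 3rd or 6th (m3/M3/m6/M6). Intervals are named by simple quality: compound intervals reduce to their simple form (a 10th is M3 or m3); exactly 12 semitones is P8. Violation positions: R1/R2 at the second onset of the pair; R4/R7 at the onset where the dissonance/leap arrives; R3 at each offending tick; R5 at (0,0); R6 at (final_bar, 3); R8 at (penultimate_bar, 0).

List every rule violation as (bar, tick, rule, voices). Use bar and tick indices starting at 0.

(1, 0, R2, (1, 2))
(1, 0, R3, (2, 3))
(1, 0, R4, (0, 3))
(1, 0, R7, (1,))
(1, 1, R3, (2, 3))
(1, 2, R3, (2, 3))
(1, 3, R3, (2, 3))
(3, 0, R3, (2, 3))
(3, 0, R4, (0, 3))
(3, 1, R3, (2, 3))
(3, 2, R3, (2, 3))
(3, 3, R3, (2, 3))
(4, 0, R2, (1, 2))
(4, 0, R2, (1, 3))
(4, 0, R2, (2, 3))
(4, 0, R7, (1,))
(5, 0, R1, (1, 2))
(5, 0, R1, (1, 3))
(5, 0, R1, (2, 3))

bar 0: v0=G3 v1=G4 v2=D5 v3=D5 downbeat P5
bar 1: v0=F3 v1=A3 v2=A4 v3=G4 downbeat M2
bar 2: v0=E3 v1=C4 v2=G4 v3=G4 downbeat m3
bar 3: v0=D3 v1=B3 v2=F4 v3=C4 downbeat m7
bar 4: v0=A3 v1=F4 v2=C5 v3=C5 downbeat m3
bar 5: v0=G3 v1=G4 v2=D5 v3=D5 downbeat P5
  -> R2 @ bar 1 tick 0 v(1, 2): G4/D5 P5 -> A3/A4 P8 similar
  -> R3 @ bar 1 tick 0 v(2, 3): A4 above G4
  -> R4 @ bar 1 tick 0 v(0, 3): F3/G4 M2 untreated
  -> R7 @ bar 1 tick 0 v(1,): G4->A3 leap 10st
  -> R3 @ bar 1 tick 1 v(2, 3): A4 above G4
  -> R3 @ bar 1 tick 2 v(2, 3): A4 above G4
  -> R3 @ bar 1 tick 3 v(2, 3): A4 above G4
  -> R3 @ bar 3 tick 0 v(2, 3): F4 above C4
  -> R4 @ bar 3 tick 0 v(0, 3): D3/C4 m7 untreated
  -> R3 @ bar 3 tick 1 v(2, 3): F4 above C4
  -> R3 @ bar 3 tick 2 v(2, 3): F4 above C4
  -> R3 @ bar 3 tick 3 v(2, 3): F4 above C4
  -> R2 @ bar 4 tick 0 v(1, 2): B3/F4 TT -> F4/C5 P5 similar
  -> R2 @ bar 4 tick 0 v(1, 3): B3/C4 m2 -> F4/C5 P5 similar
  -> R2 @ bar 4 tick 0 v(2, 3): F4/C4 P4 -> C5/C5 P1 similar
  -> R7 @ bar 4 tick 0 v(1,): B3->F4 leap 6st
  -> R1 @ bar 5 tick 0 v(1, 2): F4/C5 P5 -> G4/D5 P5 similar
  -> R1 @ bar 5 tick 0 v(1, 3): F4/C5 P5 -> G4/D5 P5 similar
  -> R1 @ bar 5 tick 0 v(2, 3): C5/C5 P1 -> D5/D5 P1 similar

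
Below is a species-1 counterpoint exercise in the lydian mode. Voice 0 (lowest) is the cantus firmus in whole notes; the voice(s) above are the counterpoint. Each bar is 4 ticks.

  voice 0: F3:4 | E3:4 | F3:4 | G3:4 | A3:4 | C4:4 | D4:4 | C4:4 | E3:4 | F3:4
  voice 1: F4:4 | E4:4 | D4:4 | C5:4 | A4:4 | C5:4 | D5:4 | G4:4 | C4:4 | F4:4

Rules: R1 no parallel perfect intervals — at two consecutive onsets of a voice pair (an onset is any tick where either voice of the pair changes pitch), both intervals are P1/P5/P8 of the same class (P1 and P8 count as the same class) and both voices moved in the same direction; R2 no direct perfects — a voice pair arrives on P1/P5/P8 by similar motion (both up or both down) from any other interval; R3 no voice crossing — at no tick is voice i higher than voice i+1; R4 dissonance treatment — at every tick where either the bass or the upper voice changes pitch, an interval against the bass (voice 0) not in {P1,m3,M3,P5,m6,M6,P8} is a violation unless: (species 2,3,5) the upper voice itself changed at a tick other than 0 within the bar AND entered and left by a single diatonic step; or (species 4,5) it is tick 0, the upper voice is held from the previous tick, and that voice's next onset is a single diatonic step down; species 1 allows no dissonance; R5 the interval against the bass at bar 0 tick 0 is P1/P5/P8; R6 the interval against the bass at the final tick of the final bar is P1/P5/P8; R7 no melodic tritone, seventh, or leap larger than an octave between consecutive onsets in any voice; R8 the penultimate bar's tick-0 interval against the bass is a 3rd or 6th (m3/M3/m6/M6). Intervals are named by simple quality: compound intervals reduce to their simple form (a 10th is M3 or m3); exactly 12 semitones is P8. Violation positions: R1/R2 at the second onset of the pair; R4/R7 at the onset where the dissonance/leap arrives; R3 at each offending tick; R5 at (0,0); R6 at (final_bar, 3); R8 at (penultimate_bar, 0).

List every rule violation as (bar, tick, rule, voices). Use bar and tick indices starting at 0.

(1, 0, R1, (0, 1))
(3, 0, R4, (0, 1))
(3, 0, R7, (1,))
(5, 0, R1, (0, 1))
(6, 0, R1, (0, 1))
(7, 0, R2, (0, 1))
(9, 0, R2, (0, 1))

bar 0: v0=F3 v1=F4 downbeat P8
bar 1: v0=E3 v1=E4 downbeat P8
bar 2: v0=F3 v1=D4 downbeat M6
bar 3: v0=G3 v1=C5 downbeat P4
bar 4: v0=A3 v1=A4 downbeat P8
bar 5: v0=C4 v1=C5 downbeat P8
bar 6: v0=D4 v1=D5 downbeat P8
bar 7: v0=C4 v1=G4 downbeat P5
bar 8: v0=E3 v1=C4 downbeat m6
bar 9: v0=F3 v1=F4 downbeat P8
  -> R1 @ bar 1 tick 0 v(0, 1): F3/F4 P8 -> E3/E4 P8 similar
  -> R4 @ bar 3 tick 0 v(0, 1): G3/C5 P4 untreated
  -> R7 @ bar 3 tick 0 v(1,): D4->C5 leap 10st
  -> R1 @ bar 5 tick 0 v(0, 1): A3/A4 P8 -> C4/C5 P8 similar
  -> R1 @ bar 6 tick 0 v(0, 1): C4/C5 P8 -> D4/D5 P8 similar
  -> R2 @ bar 7 tick 0 v(0, 1): D4/D5 P8 -> C4/G4 P5 similar
  -> R2 @ bar 9 tick 0 v(0, 1): E3/C4 m6 -> F3/F4 P8 similar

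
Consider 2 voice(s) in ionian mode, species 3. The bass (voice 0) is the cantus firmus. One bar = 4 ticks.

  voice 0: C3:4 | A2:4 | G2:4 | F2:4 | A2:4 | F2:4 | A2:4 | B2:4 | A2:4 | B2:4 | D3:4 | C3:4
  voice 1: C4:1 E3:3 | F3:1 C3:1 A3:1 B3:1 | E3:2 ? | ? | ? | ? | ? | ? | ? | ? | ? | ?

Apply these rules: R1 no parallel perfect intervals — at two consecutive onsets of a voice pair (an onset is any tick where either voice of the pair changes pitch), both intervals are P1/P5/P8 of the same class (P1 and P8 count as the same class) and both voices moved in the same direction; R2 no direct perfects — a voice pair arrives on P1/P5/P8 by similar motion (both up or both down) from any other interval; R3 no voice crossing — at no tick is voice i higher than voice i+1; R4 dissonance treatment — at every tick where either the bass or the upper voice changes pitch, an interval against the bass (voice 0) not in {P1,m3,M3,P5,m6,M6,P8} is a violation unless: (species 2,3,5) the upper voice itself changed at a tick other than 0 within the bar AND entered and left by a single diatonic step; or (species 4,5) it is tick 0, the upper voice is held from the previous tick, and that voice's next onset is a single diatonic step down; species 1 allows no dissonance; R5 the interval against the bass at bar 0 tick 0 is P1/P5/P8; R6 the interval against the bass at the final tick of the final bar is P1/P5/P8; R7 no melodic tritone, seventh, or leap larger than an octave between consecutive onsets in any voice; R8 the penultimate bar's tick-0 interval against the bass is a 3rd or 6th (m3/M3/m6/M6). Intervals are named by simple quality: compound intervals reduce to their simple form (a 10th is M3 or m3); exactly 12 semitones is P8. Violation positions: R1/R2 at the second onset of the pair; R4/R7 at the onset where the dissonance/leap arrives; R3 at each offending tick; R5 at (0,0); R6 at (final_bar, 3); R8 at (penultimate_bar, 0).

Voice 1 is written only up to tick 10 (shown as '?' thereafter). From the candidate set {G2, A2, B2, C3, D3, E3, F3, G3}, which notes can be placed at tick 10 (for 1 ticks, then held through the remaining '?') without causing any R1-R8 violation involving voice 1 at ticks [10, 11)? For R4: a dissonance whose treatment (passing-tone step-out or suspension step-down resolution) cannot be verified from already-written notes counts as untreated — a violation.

{B2, D3, E3, G2, G3}

G2: legal
A2: violates R4
B2: legal
C3: violates R4
D3: legal
E3: legal
F3: violates R4
G3: legal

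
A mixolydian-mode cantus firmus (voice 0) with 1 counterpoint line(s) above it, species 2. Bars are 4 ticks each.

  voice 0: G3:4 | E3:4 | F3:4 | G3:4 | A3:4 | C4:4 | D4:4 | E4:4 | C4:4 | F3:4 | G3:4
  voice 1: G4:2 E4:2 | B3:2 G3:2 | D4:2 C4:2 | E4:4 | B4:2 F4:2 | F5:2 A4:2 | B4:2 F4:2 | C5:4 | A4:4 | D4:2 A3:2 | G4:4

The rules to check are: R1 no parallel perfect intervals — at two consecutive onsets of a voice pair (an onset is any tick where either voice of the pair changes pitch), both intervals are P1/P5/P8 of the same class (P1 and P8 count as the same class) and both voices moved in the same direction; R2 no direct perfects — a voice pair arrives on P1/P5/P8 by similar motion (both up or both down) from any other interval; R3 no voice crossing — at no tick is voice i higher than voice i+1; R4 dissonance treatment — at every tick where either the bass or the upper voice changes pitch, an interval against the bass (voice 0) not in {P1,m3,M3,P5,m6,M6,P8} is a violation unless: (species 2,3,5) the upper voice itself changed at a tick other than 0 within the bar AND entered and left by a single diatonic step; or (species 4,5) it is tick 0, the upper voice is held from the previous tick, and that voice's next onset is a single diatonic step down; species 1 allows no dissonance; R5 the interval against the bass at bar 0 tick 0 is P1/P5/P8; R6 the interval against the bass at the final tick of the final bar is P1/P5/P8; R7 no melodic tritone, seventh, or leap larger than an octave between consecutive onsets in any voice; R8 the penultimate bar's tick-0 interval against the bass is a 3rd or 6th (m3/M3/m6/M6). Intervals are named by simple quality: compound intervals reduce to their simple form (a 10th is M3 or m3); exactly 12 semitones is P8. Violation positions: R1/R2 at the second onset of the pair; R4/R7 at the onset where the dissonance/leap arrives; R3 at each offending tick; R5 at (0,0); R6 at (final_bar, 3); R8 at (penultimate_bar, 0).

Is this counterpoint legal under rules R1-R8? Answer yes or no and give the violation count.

No (7 violations)

bar 0: v0=G3 v1=G4 (P8)
bar 1: v0=E3 v1=B3 (P5)
bar 2: v0=F3 v1=D4 (M6)
bar 3: v0=G3 v1=E4 (M6)
bar 4: v0=A3 v1=B4 (M2)
bar 5: v0=C4 v1=F5 (P4)
bar 6: v0=D4 v1=B4 (M6)
bar 7: v0=E4 v1=C5 (m6)
bar 8: v0=C4 v1=A4 (M6)
bar 9: v0=F3 v1=D4 (M6)
bar 10: v0=G3 v1=G4 (P8)
  R2 @ bar1.0: G3/E4 M6 -> E3/B3 P5 similar
  R4 @ bar4.0: A3/B4 M2 untreated
  R7 @ bar4.2: B4->F4 leap 6st
  R4 @ bar5.0: C4/F5 P4 untreated
  R7 @ bar6.2: B4->F4 leap 6st
  R2 @ bar10.0: F3/A3 M3 -> G3/G4 P8 similar
  R7 @ bar10.0: A3->G4 leap 10st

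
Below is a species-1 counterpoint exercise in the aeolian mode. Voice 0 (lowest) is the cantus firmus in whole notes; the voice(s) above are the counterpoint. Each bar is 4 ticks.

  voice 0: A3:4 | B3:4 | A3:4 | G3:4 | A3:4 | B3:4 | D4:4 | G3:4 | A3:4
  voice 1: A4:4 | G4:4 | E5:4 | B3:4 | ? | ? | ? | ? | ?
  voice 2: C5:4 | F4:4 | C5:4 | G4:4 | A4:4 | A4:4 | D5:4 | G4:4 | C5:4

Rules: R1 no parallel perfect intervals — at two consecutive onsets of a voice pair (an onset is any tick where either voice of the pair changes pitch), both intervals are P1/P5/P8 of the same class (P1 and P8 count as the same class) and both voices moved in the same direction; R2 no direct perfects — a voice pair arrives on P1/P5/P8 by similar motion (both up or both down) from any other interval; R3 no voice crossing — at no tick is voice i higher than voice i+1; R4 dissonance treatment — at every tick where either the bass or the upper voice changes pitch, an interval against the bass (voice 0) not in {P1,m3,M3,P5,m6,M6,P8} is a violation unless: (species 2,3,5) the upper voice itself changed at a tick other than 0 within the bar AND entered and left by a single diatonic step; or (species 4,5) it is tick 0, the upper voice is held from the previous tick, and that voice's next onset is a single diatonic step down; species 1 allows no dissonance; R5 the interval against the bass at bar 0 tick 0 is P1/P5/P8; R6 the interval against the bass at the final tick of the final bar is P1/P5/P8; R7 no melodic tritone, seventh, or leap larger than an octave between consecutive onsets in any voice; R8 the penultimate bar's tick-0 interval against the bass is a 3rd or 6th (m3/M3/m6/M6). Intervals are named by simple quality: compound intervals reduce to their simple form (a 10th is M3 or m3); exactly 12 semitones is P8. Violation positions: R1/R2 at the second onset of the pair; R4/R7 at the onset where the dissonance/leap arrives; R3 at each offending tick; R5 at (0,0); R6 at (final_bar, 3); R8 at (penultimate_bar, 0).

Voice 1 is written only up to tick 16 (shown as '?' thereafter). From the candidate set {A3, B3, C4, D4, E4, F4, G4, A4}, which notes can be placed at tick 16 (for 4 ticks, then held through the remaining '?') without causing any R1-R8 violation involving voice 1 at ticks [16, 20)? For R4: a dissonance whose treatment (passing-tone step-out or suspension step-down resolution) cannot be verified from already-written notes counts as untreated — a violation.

A3: legal
B3: violates R4
C4: legal
D4: violates R2,R4
E4: violates R2
F4: violates R7
G4: violates R4
A4: violates R2,R7

{A3, C4}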